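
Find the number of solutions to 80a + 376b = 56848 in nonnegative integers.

gcd(376, 80):
  376 = 4×80 + 56
  80 = 1×56 + 24
  56 = 2×24 + 8
  24 = 3×8
so gcd(376, 80) = 8.
Back-substitute for Bézout coefficients:
  8 = 56 - 2×24
  ... = 80×(-14) + 376×(3)
Scale by 7106: one solution is (-99484, 21318). Reduce a mod 47: (15, 148).
General: a = 15 + 47t, b = 148 - 10t.
a ≥ 0 ⇒ t ≥ 0; b ≥ 0 ⇒ t ≤ 14. So t ∈ [0, 14]: 15 solutions.

15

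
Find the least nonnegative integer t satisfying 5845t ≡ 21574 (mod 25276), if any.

11446

gcd(25276, 5845) = 1  (25276 = 4*5845 + 1896, 5845 = 3*1896 + 157, 1896 = 12*157 + 12, 157 = 13*12 + 1, 12 = 12*1).
1 divides 21574, so solutions exist.
Back-substituting, 5845*(2093) + 25276*(-484) = 1.
So 5845*(2093) ≡ 1 (mod 25276); multiply by 21574: t ≡ 45154382 (mod 25276).
Smallest nonnegative: t = 45154382 mod 25276 = 11446.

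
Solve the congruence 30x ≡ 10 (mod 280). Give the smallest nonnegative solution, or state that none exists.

19

gcd(280, 30) = 10.
10 divides 10, so solutions exist.
By Bézout, 30×(-9) + 280×(1) = 10.
So 30×(-9) ≡ 10 (mod 280); multiply by 1: x ≡ -9 (mod 28).
Smallest nonnegative: x = -9 mod 28 = 19.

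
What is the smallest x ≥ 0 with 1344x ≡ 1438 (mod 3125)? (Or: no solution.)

1252

gcd(3125, 1344) = 1.
1 divides 1438, so solutions exist.
By Bézout, 1344*(379) + 3125*(-163) = 1.
So 1344*(379) ≡ 1 (mod 3125); multiply by 1438: x ≡ 545002 (mod 3125).
Smallest nonnegative: x = 545002 mod 3125 = 1252.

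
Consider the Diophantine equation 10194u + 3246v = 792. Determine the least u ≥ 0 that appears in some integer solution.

gcd(10194, 3246) = 6.
6 divides 792, so solutions exist.
By Bézout, 10194×(-121) + 3246×(380) = 6.
Scale by 792/6 = 132: (u₀, v₀) = (-15972, 50160).
General solution: u = -15972 + 541t, v = 50160 - 1699t for integer t.
u ≥ 0: smallest is -15972 mod 541 = 258 (at t = 30), with v = -810.

258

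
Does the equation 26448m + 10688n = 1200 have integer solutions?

gcd(26448, 10688) = 16.
16 divides 1200, so integer solutions exist.

yes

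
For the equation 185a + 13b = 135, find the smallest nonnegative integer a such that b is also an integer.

6

gcd(185, 13) = 1.
1 divides 135, so solutions exist.
By Bézout, 185*(-4) + 13*(57) = 1.
Scale by 135/1 = 135: (a₀, b₀) = (-540, 7695).
General solution: a = -540 + 13t, b = 7695 - 185t for integer t.
a ≥ 0: smallest is -540 mod 13 = 6 (at t = 42), with b = -75.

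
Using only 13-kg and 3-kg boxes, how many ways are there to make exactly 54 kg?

Need nonnegative integers with 13j + 3k = 54.
gcd(13, 3) = 1, and 13·(1) + 3·(-4) = 1.
So (j₀, k₀) = (54, -216); general j = 54 + 3t, k = -216 - 13t.
j ≥ 0 ⇒ t ≥ -18; k ≥ 0 ⇒ t ≤ -17. That's 2 values of t.

2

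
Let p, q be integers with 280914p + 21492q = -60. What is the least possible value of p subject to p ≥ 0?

2690

gcd(280914, 21492):
  280914 = 13*21492 + 1518
  21492 = 14*1518 + 240
  1518 = 6*240 + 78
  240 = 3*78 + 6
  78 = 13*6
so gcd(280914, 21492) = 6.
6 divides -60, so solutions exist.
Back-substitute for Bézout coefficients:
  6 = 240 - 3*78
  ... = 280914*(-269) + 21492*(3516)
Scale by -60/6 = -10: (p₀, q₀) = (2690, -35160).
General solution: p = 2690 + 3582t, q = -35160 - 46819t for integer t.
p ≥ 0: smallest is 2690 mod 3582 = 2690 (at t = 0), with q = -35160.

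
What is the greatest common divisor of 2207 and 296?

1

gcd(2207, 296):
  2207 = 7×296 + 135
  296 = 2×135 + 26
  135 = 5×26 + 5
  26 = 5×5 + 1
  5 = 5×1
so gcd(2207, 296) = 1.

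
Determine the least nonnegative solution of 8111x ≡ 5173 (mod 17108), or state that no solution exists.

gcd(17108, 8111):
  17108 = 2*8111 + 886
  8111 = 9*886 + 137
  886 = 6*137 + 64
  137 = 2*64 + 9
  64 = 7*9 + 1
  9 = 9*1
so gcd(17108, 8111) = 1.
1 divides 5173, so solutions exist.
Back-substitute for Bézout coefficients:
  1 = 64 - 7*9
  ... = 8111*(-1873) + 17108*(888)
So 8111*(-1873) ≡ 1 (mod 17108); multiply by 5173: x ≡ -9689029 (mod 17108).
Smallest nonnegative: x = -9689029 mod 17108 = 11207.

11207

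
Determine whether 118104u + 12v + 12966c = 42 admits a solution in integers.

yes

gcd(118104, 12) = 12  (118104 = 9842·12).
gcd(12, 12966) = 6.
6 divides 42, so integer solutions exist.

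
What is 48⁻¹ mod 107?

29

gcd(107, 48) = 1  (107 = 2*48 + 11, 48 = 4*11 + 4, 11 = 2*4 + 3, 4 = 1*3 + 1, 3 = 3*1).
Back-substituting, 48*(29) + 107*(-13) = 1.
So 48*29 ≡ 1 (mod 107), and 29 mod 107 = 29.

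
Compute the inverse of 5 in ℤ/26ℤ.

21

gcd(26, 5) = 1.
By Bézout, 5×(-5) + 26×(1) = 1.
So 5×-5 ≡ 1 (mod 26), and -5 mod 26 = 21.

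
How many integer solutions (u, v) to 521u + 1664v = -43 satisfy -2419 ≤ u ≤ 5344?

gcd(1664, 521) = 1  (1664 = 3×521 + 101, 521 = 5×101 + 16, 101 = 6×16 + 5, 16 = 3×5 + 1, 5 = 5×1).
Back-substituting, 521×(313) + 1664×(-98) = 1.
Scale by -43: particular solution (-13459, 4214); reduce u mod 1664: (1517, -475).
General solution: u = 1517 + 1664t, v = -475 - 521t for integer t.
-2419 ≤ 1517 + 1664t ≤ 5344 gives t ∈ [-2, 2], which is 5 values.

5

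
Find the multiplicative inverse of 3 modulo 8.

gcd(8, 3):
  8 = 2*3 + 2
  3 = 1*2 + 1
  2 = 2*1
so gcd(8, 3) = 1.
Back-substitute for Bézout coefficients:
  1 = 3 - 1*2
  ... = 3*(3) + 8*(-1)
So 3*3 ≡ 1 (mod 8), and 3 mod 8 = 3.

3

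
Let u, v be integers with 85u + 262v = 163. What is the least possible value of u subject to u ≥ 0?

5

gcd(262, 85) = 1  (262 = 3*85 + 7, 85 = 12*7 + 1, 7 = 7*1).
1 divides 163, so solutions exist.
Back-substituting, 85*(37) + 262*(-12) = 1.
Scale by 163/1 = 163: (u₀, v₀) = (6031, -1956).
General solution: u = 6031 + 262t, v = -1956 - 85t for integer t.
u ≥ 0: smallest is 6031 mod 262 = 5 (at t = -23), with v = -1.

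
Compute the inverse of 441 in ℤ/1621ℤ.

gcd(1621, 441) = 1  (1621 = 3·441 + 298, 441 = 1·298 + 143, 298 = 2·143 + 12, 143 = 11·12 + 11, 12 = 1·11 + 1, 11 = 11·1).
Back-substituting, 441·(-136) + 1621·(37) = 1.
So 441·-136 ≡ 1 (mod 1621), and -136 mod 1621 = 1485.

1485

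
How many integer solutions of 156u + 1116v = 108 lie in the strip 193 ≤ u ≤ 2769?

28

gcd(1116, 156) = 12.
By Bézout, 156·(43) + 1116·(-6) = 12.
Particular solution: (15, -2).
General solution: u = 15 + 93t, v = -2 - 13t for integer t.
193 ≤ 15 + 93t ≤ 2769 gives t ∈ [2, 29], which is 28 values.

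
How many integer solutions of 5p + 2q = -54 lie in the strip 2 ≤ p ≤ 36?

gcd(5, 2):
  5 = 2×2 + 1
  2 = 2×1
so gcd(5, 2) = 1.
Back-substitute for Bézout coefficients:
  1 = 5 - 2×2
  ... = 5×(1) + 2×(-2)
Scale by -54: particular solution (-54, 108); reduce p mod 2: (0, -27).
General solution: p = 0 + 2t, q = -27 - 5t for integer t.
2 ≤ 0 + 2t ≤ 36 gives t ∈ [1, 18], which is 18 values.

18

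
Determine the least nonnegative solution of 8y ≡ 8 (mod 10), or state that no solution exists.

1

gcd(10, 8) = 2.
2 divides 8, so solutions exist.
By Bézout, 8·(-1) + 10·(1) = 2.
So 8·(-1) ≡ 2 (mod 10); multiply by 4: y ≡ -4 (mod 5).
Smallest nonnegative: y = -4 mod 5 = 1.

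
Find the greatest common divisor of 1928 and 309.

1

gcd(1928, 309):
  1928 = 6*309 + 74
  309 = 4*74 + 13
  74 = 5*13 + 9
  13 = 1*9 + 4
  9 = 2*4 + 1
  4 = 4*1
so gcd(1928, 309) = 1.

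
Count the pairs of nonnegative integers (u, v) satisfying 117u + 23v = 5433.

gcd(117, 23) = 1.
By Bézout, 117×(-11) + 23×(56) = 1.
One solution: (14, 165).
General: u = 14 + 23t, v = 165 - 117t.
u ≥ 0 ⇒ t ≥ 0; v ≥ 0 ⇒ t ≤ 1. So t ∈ [0, 1]: 2 solutions.

2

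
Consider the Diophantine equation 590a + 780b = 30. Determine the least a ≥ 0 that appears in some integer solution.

gcd(780, 590) = 10.
10 divides 30, so solutions exist.
By Bézout, 590*(-37) + 780*(28) = 10.
Scale by 30/10 = 3: (a₀, b₀) = (-111, 84).
General solution: a = -111 + 78t, b = 84 - 59t for integer t.
a ≥ 0: smallest is -111 mod 78 = 45 (at t = 2), with b = -34.

45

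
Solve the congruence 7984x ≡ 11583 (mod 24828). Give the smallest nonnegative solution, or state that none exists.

no solution

gcd(24828, 7984):
  24828 = 3×7984 + 876
  7984 = 9×876 + 100
  876 = 8×100 + 76
  100 = 1×76 + 24
  76 = 3×24 + 4
  24 = 6×4
so gcd(24828, 7984) = 4.
4 does not divide 11583, so the congruence has no solution.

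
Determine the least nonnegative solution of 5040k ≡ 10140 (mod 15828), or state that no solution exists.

gcd(15828, 5040):
  15828 = 3×5040 + 708
  5040 = 7×708 + 84
  708 = 8×84 + 36
  84 = 2×36 + 12
  36 = 3×12
so gcd(15828, 5040) = 12.
12 divides 10140, so solutions exist.
Back-substitute for Bézout coefficients:
  12 = 84 - 2×36
  ... = 5040×(380) + 15828×(-121)
So 5040×(380) ≡ 12 (mod 15828); multiply by 845: k ≡ 321100 (mod 1319).
Smallest nonnegative: k = 321100 mod 1319 = 583.

583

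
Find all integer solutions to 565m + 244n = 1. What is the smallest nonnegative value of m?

225

gcd(565, 244) = 1.
1 divides 1, so solutions exist.
By Bézout, 565×(-19) + 244×(44) = 1.
Scale by 1/1 = 1: (m₀, n₀) = (-19, 44).
General solution: m = -19 + 244t, n = 44 - 565t for integer t.
m ≥ 0: smallest is -19 mod 244 = 225 (at t = 1), with n = -521.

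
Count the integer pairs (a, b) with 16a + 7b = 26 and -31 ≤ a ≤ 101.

19

gcd(16, 7) = 1.
By Bézout, 16·(-3) + 7·(7) = 1.
Particular solution: (6, -10).
General solution: a = 6 + 7t, b = -10 - 16t for integer t.
-31 ≤ 6 + 7t ≤ 101 gives t ∈ [-5, 13], which is 19 values.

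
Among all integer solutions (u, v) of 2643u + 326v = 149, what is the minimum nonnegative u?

gcd(2643, 326) = 1  (2643 = 8·326 + 35, 326 = 9·35 + 11, 35 = 3·11 + 2, 11 = 5·2 + 1, 2 = 2·1).
1 divides 149, so solutions exist.
Back-substituting, 2643·(-149) + 326·(1208) = 1.
Scale by 149/1 = 149: (u₀, v₀) = (-22201, 179992).
General solution: u = -22201 + 326t, v = 179992 - 2643t for integer t.
u ≥ 0: smallest is -22201 mod 326 = 293 (at t = 69), with v = -2375.

293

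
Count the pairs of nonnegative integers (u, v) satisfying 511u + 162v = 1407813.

17

gcd(511, 162) = 1.
By Bézout, 511×(13) + 162×(-41) = 1.
One solution: (105, 8359).
General: u = 105 + 162t, v = 8359 - 511t.
u ≥ 0 ⇒ t ≥ 0; v ≥ 0 ⇒ t ≤ 16. So t ∈ [0, 16]: 17 solutions.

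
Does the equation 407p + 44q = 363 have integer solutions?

gcd(407, 44) = 11  (407 = 9*44 + 11, 44 = 4*11).
11 divides 363, so integer solutions exist.

yes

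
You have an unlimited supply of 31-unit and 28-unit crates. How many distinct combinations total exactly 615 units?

Need nonnegative integers with 31j + 28k = 615.
gcd(31, 28) = 1, and 31·(-9) + 28·(10) = 1.
So (j₀, k₀) = (-5535, 6150); general j = -5535 + 28t, k = 6150 - 31t.
j ≥ 0 ⇒ t ≥ 198; k ≥ 0 ⇒ t ≤ 198. That's 1 value of t.

1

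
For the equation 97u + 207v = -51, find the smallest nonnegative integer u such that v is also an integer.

183

gcd(207, 97):
  207 = 2·97 + 13
  97 = 7·13 + 6
  13 = 2·6 + 1
  6 = 6·1
so gcd(207, 97) = 1.
1 divides -51, so solutions exist.
Back-substitute for Bézout coefficients:
  1 = 13 - 2·6
  ... = 97·(-32) + 207·(15)
Scale by -51/1 = -51: (u₀, v₀) = (1632, -765).
General solution: u = 1632 + 207t, v = -765 - 97t for integer t.
u ≥ 0: smallest is 1632 mod 207 = 183 (at t = -7), with v = -86.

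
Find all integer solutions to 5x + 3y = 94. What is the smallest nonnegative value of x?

2

gcd(5, 3) = 1.
1 divides 94, so solutions exist.
By Bézout, 5·(-1) + 3·(2) = 1.
Scale by 94/1 = 94: (x₀, y₀) = (-94, 188).
General solution: x = -94 + 3t, y = 188 - 5t for integer t.
x ≥ 0: smallest is -94 mod 3 = 2 (at t = 32), with y = 28.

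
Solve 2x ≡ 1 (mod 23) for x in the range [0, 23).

12

gcd(23, 2) = 1.
By Bézout, 2×(-11) + 23×(1) = 1.
So 2×-11 ≡ 1 (mod 23), and -11 mod 23 = 12.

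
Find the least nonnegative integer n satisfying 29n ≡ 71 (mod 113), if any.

gcd(113, 29):
  113 = 3·29 + 26
  29 = 1·26 + 3
  26 = 8·3 + 2
  3 = 1·2 + 1
  2 = 2·1
so gcd(113, 29) = 1.
1 divides 71, so solutions exist.
Back-substitute for Bézout coefficients:
  1 = 3 - 1·2
  ... = 29·(39) + 113·(-10)
So 29·(39) ≡ 1 (mod 113); multiply by 71: n ≡ 2769 (mod 113).
Smallest nonnegative: n = 2769 mod 113 = 57.

57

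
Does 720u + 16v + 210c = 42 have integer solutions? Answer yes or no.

gcd(720, 16) = 16  (720 = 45×16).
gcd(16, 210) = 2.
2 divides 42, so integer solutions exist.

yes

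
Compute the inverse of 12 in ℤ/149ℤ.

gcd(149, 12) = 1.
By Bézout, 12·(-62) + 149·(5) = 1.
So 12·-62 ≡ 1 (mod 149), and -62 mod 149 = 87.

87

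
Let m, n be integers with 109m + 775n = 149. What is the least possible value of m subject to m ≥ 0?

gcd(775, 109) = 1  (775 = 7·109 + 12, 109 = 9·12 + 1, 12 = 12·1).
1 divides 149, so solutions exist.
Back-substituting, 109·(64) + 775·(-9) = 1.
Scale by 149/1 = 149: (m₀, n₀) = (9536, -1341).
General solution: m = 9536 + 775t, n = -1341 - 109t for integer t.
m ≥ 0: smallest is 9536 mod 775 = 236 (at t = -12), with n = -33.

236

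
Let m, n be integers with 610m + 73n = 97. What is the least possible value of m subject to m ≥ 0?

29

gcd(610, 73) = 1  (610 = 8×73 + 26, 73 = 2×26 + 21, 26 = 1×21 + 5, 21 = 4×5 + 1, 5 = 5×1).
1 divides 97, so solutions exist.
Back-substituting, 610×(-14) + 73×(117) = 1.
Scale by 97/1 = 97: (m₀, n₀) = (-1358, 11349).
General solution: m = -1358 + 73t, n = 11349 - 610t for integer t.
m ≥ 0: smallest is -1358 mod 73 = 29 (at t = 19), with n = -241.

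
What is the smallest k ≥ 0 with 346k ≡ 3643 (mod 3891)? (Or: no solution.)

3328

gcd(3891, 346) = 1.
1 divides 3643, so solutions exist.
By Bézout, 346*(-641) + 3891*(57) = 1.
So 346*(-641) ≡ 1 (mod 3891); multiply by 3643: k ≡ -2335163 (mod 3891).
Smallest nonnegative: k = -2335163 mod 3891 = 3328.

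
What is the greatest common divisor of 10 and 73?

gcd(73, 10):
  73 = 7×10 + 3
  10 = 3×3 + 1
  3 = 3×1
so gcd(73, 10) = 1.

1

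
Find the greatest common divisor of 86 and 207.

1

gcd(207, 86):
  207 = 2*86 + 35
  86 = 2*35 + 16
  35 = 2*16 + 3
  16 = 5*3 + 1
  3 = 3*1
so gcd(207, 86) = 1.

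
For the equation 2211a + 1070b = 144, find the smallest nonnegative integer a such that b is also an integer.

gcd(2211, 1070) = 1  (2211 = 2*1070 + 71, 1070 = 15*71 + 5, 71 = 14*5 + 1, 5 = 5*1).
1 divides 144, so solutions exist.
Back-substituting, 2211*(211) + 1070*(-436) = 1.
Scale by 144/1 = 144: (a₀, b₀) = (30384, -62784).
General solution: a = 30384 + 1070t, b = -62784 - 2211t for integer t.
a ≥ 0: smallest is 30384 mod 1070 = 424 (at t = -28), with b = -876.

424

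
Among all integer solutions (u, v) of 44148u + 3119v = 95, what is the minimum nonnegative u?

1715

gcd(44148, 3119):
  44148 = 14*3119 + 482
  3119 = 6*482 + 227
  482 = 2*227 + 28
  227 = 8*28 + 3
  28 = 9*3 + 1
  3 = 3*1
so gcd(44148, 3119) = 1.
1 divides 95, so solutions exist.
Back-substitute for Bézout coefficients:
  1 = 28 - 9*3
  ... = 44148*(1003) + 3119*(-14197)
Scale by 95/1 = 95: (u₀, v₀) = (95285, -1348715).
General solution: u = 95285 + 3119t, v = -1348715 - 44148t for integer t.
u ≥ 0: smallest is 95285 mod 3119 = 1715 (at t = -30), with v = -24275.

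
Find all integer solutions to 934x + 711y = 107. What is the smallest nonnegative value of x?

gcd(934, 711):
  934 = 1×711 + 223
  711 = 3×223 + 42
  223 = 5×42 + 13
  42 = 3×13 + 3
  13 = 4×3 + 1
  3 = 3×1
so gcd(934, 711) = 1.
1 divides 107, so solutions exist.
Back-substitute for Bézout coefficients:
  1 = 13 - 4×3
  ... = 934×(220) + 711×(-289)
Scale by 107/1 = 107: (x₀, y₀) = (23540, -30923).
General solution: x = 23540 + 711t, y = -30923 - 934t for integer t.
x ≥ 0: smallest is 23540 mod 711 = 77 (at t = -33), with y = -101.

77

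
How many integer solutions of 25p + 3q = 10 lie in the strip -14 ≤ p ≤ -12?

1

gcd(25, 3) = 1.
By Bézout, 25×(1) + 3×(-8) = 1.
Particular solution: (1, -5).
General solution: p = 1 + 3t, q = -5 - 25t for integer t.
-14 ≤ 1 + 3t ≤ -12 gives t ∈ [-5, -5], which is 1 value.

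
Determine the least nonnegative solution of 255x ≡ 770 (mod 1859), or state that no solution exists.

gcd(1859, 255):
  1859 = 7×255 + 74
  255 = 3×74 + 33
  74 = 2×33 + 8
  33 = 4×8 + 1
  8 = 8×1
so gcd(1859, 255) = 1.
1 divides 770, so solutions exist.
Back-substitute for Bézout coefficients:
  1 = 33 - 4×8
  ... = 255×(226) + 1859×(-31)
So 255×(226) ≡ 1 (mod 1859); multiply by 770: x ≡ 174020 (mod 1859).
Smallest nonnegative: x = 174020 mod 1859 = 1133.

1133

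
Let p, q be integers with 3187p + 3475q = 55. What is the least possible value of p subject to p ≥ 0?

1315

gcd(3475, 3187):
  3475 = 1*3187 + 288
  3187 = 11*288 + 19
  288 = 15*19 + 3
  19 = 6*3 + 1
  3 = 3*1
so gcd(3475, 3187) = 1.
1 divides 55, so solutions exist.
Back-substitute for Bézout coefficients:
  1 = 19 - 6*3
  ... = 3187*(1098) + 3475*(-1007)
Scale by 55/1 = 55: (p₀, q₀) = (60390, -55385).
General solution: p = 60390 + 3475t, q = -55385 - 3187t for integer t.
p ≥ 0: smallest is 60390 mod 3475 = 1315 (at t = -17), with q = -1206.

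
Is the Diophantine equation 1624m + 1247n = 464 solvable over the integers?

gcd(1624, 1247) = 29  (1624 = 1·1247 + 377, 1247 = 3·377 + 116, 377 = 3·116 + 29, 116 = 4·29).
29 divides 464, so integer solutions exist.

yes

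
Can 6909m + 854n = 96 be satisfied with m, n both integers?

gcd(6909, 854) = 7  (6909 = 8*854 + 77, 854 = 11*77 + 7, 77 = 11*7).
7 does not divide 96 (remainder 5), so no integer solutions.

no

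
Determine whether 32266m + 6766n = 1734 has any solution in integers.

yes

gcd(32266, 6766) = 34.
34 divides 1734, so integer solutions exist.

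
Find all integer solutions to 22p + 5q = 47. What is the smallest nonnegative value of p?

1

gcd(22, 5):
  22 = 4·5 + 2
  5 = 2·2 + 1
  2 = 2·1
so gcd(22, 5) = 1.
1 divides 47, so solutions exist.
Back-substitute for Bézout coefficients:
  1 = 5 - 2·2
  ... = 22·(-2) + 5·(9)
Scale by 47/1 = 47: (p₀, q₀) = (-94, 423).
General solution: p = -94 + 5t, q = 423 - 22t for integer t.
p ≥ 0: smallest is -94 mod 5 = 1 (at t = 19), with q = 5.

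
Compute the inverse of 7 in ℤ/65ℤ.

28

gcd(65, 7) = 1  (65 = 9×7 + 2, 7 = 3×2 + 1, 2 = 2×1).
Back-substituting, 7×(28) + 65×(-3) = 1.
So 7×28 ≡ 1 (mod 65), and 28 mod 65 = 28.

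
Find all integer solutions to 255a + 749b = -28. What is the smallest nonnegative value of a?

gcd(749, 255) = 1  (749 = 2*255 + 239, 255 = 1*239 + 16, 239 = 14*16 + 15, 16 = 1*15 + 1, 15 = 15*1).
1 divides -28, so solutions exist.
Back-substituting, 255*(47) + 749*(-16) = 1.
Scale by -28/1 = -28: (a₀, b₀) = (-1316, 448).
General solution: a = -1316 + 749t, b = 448 - 255t for integer t.
a ≥ 0: smallest is -1316 mod 749 = 182 (at t = 2), with b = -62.

182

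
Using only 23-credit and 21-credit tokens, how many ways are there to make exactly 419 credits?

Need nonnegative integers with 23j + 21k = 419.
gcd(23, 21) = 1, and 23·(-10) + 21·(11) = 1.
So (j₀, k₀) = (-4190, 4609); general j = -4190 + 21t, k = 4609 - 23t.
j ≥ 0 ⇒ t ≥ 200; k ≥ 0 ⇒ t ≤ 200. That's 1 value of t.

1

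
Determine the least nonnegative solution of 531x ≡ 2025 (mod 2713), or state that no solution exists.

2211

gcd(2713, 531) = 1  (2713 = 5*531 + 58, 531 = 9*58 + 9, 58 = 6*9 + 4, 9 = 2*4 + 1, 4 = 4*1).
1 divides 2025, so solutions exist.
Back-substituting, 531*(608) + 2713*(-119) = 1.
So 531*(608) ≡ 1 (mod 2713); multiply by 2025: x ≡ 1231200 (mod 2713).
Smallest nonnegative: x = 1231200 mod 2713 = 2211.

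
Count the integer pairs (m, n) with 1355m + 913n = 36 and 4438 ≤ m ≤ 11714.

8

gcd(1355, 913) = 1.
By Bézout, 1355·(-126) + 913·(187) = 1.
Particular solution: (29, -43).
General solution: m = 29 + 913t, n = -43 - 1355t for integer t.
4438 ≤ 29 + 913t ≤ 11714 gives t ∈ [5, 12], which is 8 values.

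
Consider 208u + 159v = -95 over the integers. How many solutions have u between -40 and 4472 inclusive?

gcd(208, 159) = 1  (208 = 1·159 + 49, 159 = 3·49 + 12, 49 = 4·12 + 1, 12 = 12·1).
Back-substituting, 208·(13) + 159·(-17) = 1.
Scale by -95: particular solution (-1235, 1615); reduce u mod 159: (37, -49).
General solution: u = 37 + 159t, v = -49 - 208t for integer t.
-40 ≤ 37 + 159t ≤ 4472 gives t ∈ [0, 27], which is 28 values.

28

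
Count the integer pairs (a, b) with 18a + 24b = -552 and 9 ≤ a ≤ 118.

27

gcd(24, 18):
  24 = 1*18 + 6
  18 = 3*6
so gcd(24, 18) = 6.
Back-substitute for Bézout coefficients:
  6 = 24 - 1*18
  ... = 18*(-1) + 24*(1)
Scale by -92: particular solution (92, -92); reduce a mod 4: (0, -23).
General solution: a = 0 + 4t, b = -23 - 3t for integer t.
9 ≤ 0 + 4t ≤ 118 gives t ∈ [3, 29], which is 27 values.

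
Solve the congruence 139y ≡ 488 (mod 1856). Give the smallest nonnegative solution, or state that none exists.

1272

gcd(1856, 139) = 1  (1856 = 13·139 + 49, 139 = 2·49 + 41, 49 = 1·41 + 8, 41 = 5·8 + 1, 8 = 8·1).
1 divides 488, so solutions exist.
Back-substituting, 139·(227) + 1856·(-17) = 1.
So 139·(227) ≡ 1 (mod 1856); multiply by 488: y ≡ 110776 (mod 1856).
Smallest nonnegative: y = 110776 mod 1856 = 1272.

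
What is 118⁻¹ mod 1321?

459

gcd(1321, 118) = 1  (1321 = 11*118 + 23, 118 = 5*23 + 3, 23 = 7*3 + 2, 3 = 1*2 + 1, 2 = 2*1).
Back-substituting, 118*(459) + 1321*(-41) = 1.
So 118*459 ≡ 1 (mod 1321), and 459 mod 1321 = 459.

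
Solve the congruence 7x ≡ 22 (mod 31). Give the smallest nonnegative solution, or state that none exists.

12

gcd(31, 7) = 1  (31 = 4·7 + 3, 7 = 2·3 + 1, 3 = 3·1).
1 divides 22, so solutions exist.
Back-substituting, 7·(9) + 31·(-2) = 1.
So 7·(9) ≡ 1 (mod 31); multiply by 22: x ≡ 198 (mod 31).
Smallest nonnegative: x = 198 mod 31 = 12.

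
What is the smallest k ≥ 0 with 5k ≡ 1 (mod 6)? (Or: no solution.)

5

gcd(6, 5) = 1.
1 divides 1, so solutions exist.
By Bézout, 5×(-1) + 6×(1) = 1.
So 5×(-1) ≡ 1 (mod 6); multiply by 1: k ≡ -1 (mod 6).
Smallest nonnegative: k = -1 mod 6 = 5.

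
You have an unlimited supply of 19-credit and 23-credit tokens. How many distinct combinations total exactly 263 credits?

1

Need nonnegative integers with 19j + 23k = 263.
gcd(19, 23) = 1, and 19·(-6) + 23·(5) = 1.
So (j₀, k₀) = (-1578, 1315); general j = -1578 + 23t, k = 1315 - 19t.
j ≥ 0 ⇒ t ≥ 69; k ≥ 0 ⇒ t ≤ 69. That's 1 value of t.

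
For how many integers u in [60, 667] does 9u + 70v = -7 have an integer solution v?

gcd(70, 9) = 1.
By Bézout, 9×(-31) + 70×(4) = 1.
Particular solution: (7, -1).
General solution: u = 7 + 70t, v = -1 - 9t for integer t.
60 ≤ 7 + 70t ≤ 667 gives t ∈ [1, 9], which is 9 values.

9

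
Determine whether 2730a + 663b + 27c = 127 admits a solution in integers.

gcd(2730, 663) = 39  (2730 = 4·663 + 78, 663 = 8·78 + 39, 78 = 2·39).
gcd(39, 27) = 3.
3 does not divide 127 (remainder 1), so no integer solutions.

no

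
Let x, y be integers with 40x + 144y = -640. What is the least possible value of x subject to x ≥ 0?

2

gcd(144, 40) = 8  (144 = 3*40 + 24, 40 = 1*24 + 16, 24 = 1*16 + 8, 16 = 2*8).
8 divides -640, so solutions exist.
Back-substituting, 40*(-7) + 144*(2) = 8.
Scale by -640/8 = -80: (x₀, y₀) = (560, -160).
General solution: x = 560 + 18t, y = -160 - 5t for integer t.
x ≥ 0: smallest is 560 mod 18 = 2 (at t = -31), with y = -5.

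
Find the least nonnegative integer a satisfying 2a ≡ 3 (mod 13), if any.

8

gcd(13, 2) = 1  (13 = 6*2 + 1, 2 = 2*1).
1 divides 3, so solutions exist.
Back-substituting, 2*(-6) + 13*(1) = 1.
So 2*(-6) ≡ 1 (mod 13); multiply by 3: a ≡ -18 (mod 13).
Smallest nonnegative: a = -18 mod 13 = 8.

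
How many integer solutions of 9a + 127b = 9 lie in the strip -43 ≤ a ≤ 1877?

gcd(127, 9):
  127 = 14·9 + 1
  9 = 9·1
so gcd(127, 9) = 1.
Back-substitute for Bézout coefficients:
  1 = 127 - 14·9
  ... = 9·(-14) + 127·(1)
Scale by 9: particular solution (-126, 9); reduce a mod 127: (1, 0).
General solution: a = 1 + 127t, b = 0 - 9t for integer t.
-43 ≤ 1 + 127t ≤ 1877 gives t ∈ [0, 14], which is 15 values.

15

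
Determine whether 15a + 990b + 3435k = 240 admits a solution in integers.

yes

gcd(990, 15) = 15  (990 = 66×15).
gcd(15, 3435) = 15.
15 divides 240, so integer solutions exist.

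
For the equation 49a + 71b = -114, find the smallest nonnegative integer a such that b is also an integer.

gcd(71, 49) = 1  (71 = 1*49 + 22, 49 = 2*22 + 5, 22 = 4*5 + 2, 5 = 2*2 + 1, 2 = 2*1).
1 divides -114, so solutions exist.
Back-substituting, 49*(29) + 71*(-20) = 1.
Scale by -114/1 = -114: (a₀, b₀) = (-3306, 2280).
General solution: a = -3306 + 71t, b = 2280 - 49t for integer t.
a ≥ 0: smallest is -3306 mod 71 = 31 (at t = 47), with b = -23.

31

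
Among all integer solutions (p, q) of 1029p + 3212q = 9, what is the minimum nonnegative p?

gcd(3212, 1029):
  3212 = 3×1029 + 125
  1029 = 8×125 + 29
  125 = 4×29 + 9
  29 = 3×9 + 2
  9 = 4×2 + 1
  2 = 2×1
so gcd(3212, 1029) = 1.
1 divides 9, so solutions exist.
Back-substitute for Bézout coefficients:
  1 = 9 - 4×2
  ... = 1029×(-1439) + 3212×(461)
Scale by 9/1 = 9: (p₀, q₀) = (-12951, 4149).
General solution: p = -12951 + 3212t, q = 4149 - 1029t for integer t.
p ≥ 0: smallest is -12951 mod 3212 = 3109 (at t = 5), with q = -996.

3109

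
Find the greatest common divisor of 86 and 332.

gcd(332, 86):
  332 = 3×86 + 74
  86 = 1×74 + 12
  74 = 6×12 + 2
  12 = 6×2
so gcd(332, 86) = 2.

2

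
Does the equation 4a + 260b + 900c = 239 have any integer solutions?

gcd(260, 4) = 4.
gcd(4, 900) = 4.
4 does not divide 239 (remainder 3), so no integer solutions.

no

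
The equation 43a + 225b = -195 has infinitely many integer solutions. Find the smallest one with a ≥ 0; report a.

gcd(225, 43):
  225 = 5×43 + 10
  43 = 4×10 + 3
  10 = 3×3 + 1
  3 = 3×1
so gcd(225, 43) = 1.
1 divides -195, so solutions exist.
Back-substitute for Bézout coefficients:
  1 = 10 - 3×3
  ... = 43×(-68) + 225×(13)
Scale by -195/1 = -195: (a₀, b₀) = (13260, -2535).
General solution: a = 13260 + 225t, b = -2535 - 43t for integer t.
a ≥ 0: smallest is 13260 mod 225 = 210 (at t = -58), with b = -41.

210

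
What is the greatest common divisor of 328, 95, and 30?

1

gcd(328, 95):
  328 = 3·95 + 43
  95 = 2·43 + 9
  43 = 4·9 + 7
  9 = 1·7 + 2
  7 = 3·2 + 1
  2 = 2·1
so gcd(328, 95) = 1.
gcd(1, 30) = 1.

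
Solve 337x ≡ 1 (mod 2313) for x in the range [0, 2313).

151

gcd(2313, 337) = 1  (2313 = 6×337 + 291, 337 = 1×291 + 46, 291 = 6×46 + 15, 46 = 3×15 + 1, 15 = 15×1).
Back-substituting, 337×(151) + 2313×(-22) = 1.
So 337×151 ≡ 1 (mod 2313), and 151 mod 2313 = 151.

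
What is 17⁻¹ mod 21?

5

gcd(21, 17) = 1.
By Bézout, 17·(5) + 21·(-4) = 1.
So 17·5 ≡ 1 (mod 21), and 5 mod 21 = 5.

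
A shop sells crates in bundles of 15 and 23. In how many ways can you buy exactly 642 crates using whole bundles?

Need nonnegative integers with 15j + 23k = 642.
gcd(15, 23) = 1, and 15·(-3) + 23·(2) = 1.
So (j₀, k₀) = (-1926, 1284); general j = -1926 + 23t, k = 1284 - 15t.
j ≥ 0 ⇒ t ≥ 84; k ≥ 0 ⇒ t ≤ 85. That's 2 values of t.

2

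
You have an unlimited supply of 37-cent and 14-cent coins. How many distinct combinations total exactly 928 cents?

Need nonnegative integers with 37j + 14k = 928.
gcd(37, 14) = 1, and 37·(-3) + 14·(8) = 1.
So (j₀, k₀) = (-2784, 7424); general j = -2784 + 14t, k = 7424 - 37t.
j ≥ 0 ⇒ t ≥ 199; k ≥ 0 ⇒ t ≤ 200. That's 2 values of t.

2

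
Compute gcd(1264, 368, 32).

16

gcd(1264, 368) = 16  (1264 = 3×368 + 160, 368 = 2×160 + 48, 160 = 3×48 + 16, 48 = 3×16).
gcd(16, 32) = 16.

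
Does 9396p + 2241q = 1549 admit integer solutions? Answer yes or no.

gcd(9396, 2241):
  9396 = 4*2241 + 432
  2241 = 5*432 + 81
  432 = 5*81 + 27
  81 = 3*27
so gcd(9396, 2241) = 27.
27 does not divide 1549 (remainder 10), so no integer solutions.

no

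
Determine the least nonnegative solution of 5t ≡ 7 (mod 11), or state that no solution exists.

8

gcd(11, 5) = 1  (11 = 2·5 + 1, 5 = 5·1).
1 divides 7, so solutions exist.
Back-substituting, 5·(-2) + 11·(1) = 1.
So 5·(-2) ≡ 1 (mod 11); multiply by 7: t ≡ -14 (mod 11).
Smallest nonnegative: t = -14 mod 11 = 8.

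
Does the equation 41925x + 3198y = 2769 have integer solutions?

gcd(41925, 3198) = 39.
39 divides 2769, so integer solutions exist.

yes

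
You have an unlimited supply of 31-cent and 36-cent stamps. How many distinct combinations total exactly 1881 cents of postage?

1

Need nonnegative integers with 31j + 36k = 1881.
gcd(31, 36) = 1, and 31·(7) + 36·(-6) = 1.
So (j₀, k₀) = (13167, -11286); general j = 13167 + 36t, k = -11286 - 31t.
j ≥ 0 ⇒ t ≥ -365; k ≥ 0 ⇒ t ≤ -365. That's 1 value of t.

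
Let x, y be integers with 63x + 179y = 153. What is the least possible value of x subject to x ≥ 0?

gcd(179, 63):
  179 = 2×63 + 53
  63 = 1×53 + 10
  53 = 5×10 + 3
  10 = 3×3 + 1
  3 = 3×1
so gcd(179, 63) = 1.
1 divides 153, so solutions exist.
Back-substitute for Bézout coefficients:
  1 = 10 - 3×3
  ... = 63×(54) + 179×(-19)
Scale by 153/1 = 153: (x₀, y₀) = (8262, -2907).
General solution: x = 8262 + 179t, y = -2907 - 63t for integer t.
x ≥ 0: smallest is 8262 mod 179 = 28 (at t = -46), with y = -9.

28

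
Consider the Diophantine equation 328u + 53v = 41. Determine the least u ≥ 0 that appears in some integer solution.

20

gcd(328, 53) = 1  (328 = 6*53 + 10, 53 = 5*10 + 3, 10 = 3*3 + 1, 3 = 3*1).
1 divides 41, so solutions exist.
Back-substituting, 328*(16) + 53*(-99) = 1.
Scale by 41/1 = 41: (u₀, v₀) = (656, -4059).
General solution: u = 656 + 53t, v = -4059 - 328t for integer t.
u ≥ 0: smallest is 656 mod 53 = 20 (at t = -12), with v = -123.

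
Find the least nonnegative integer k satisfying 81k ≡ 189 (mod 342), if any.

15

gcd(342, 81):
  342 = 4*81 + 18
  81 = 4*18 + 9
  18 = 2*9
so gcd(342, 81) = 9.
9 divides 189, so solutions exist.
Back-substitute for Bézout coefficients:
  9 = 81 - 4*18
  ... = 81*(17) + 342*(-4)
So 81*(17) ≡ 9 (mod 342); multiply by 21: k ≡ 357 (mod 38).
Smallest nonnegative: k = 357 mod 38 = 15.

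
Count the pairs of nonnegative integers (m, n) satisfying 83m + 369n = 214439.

gcd(369, 83) = 1.
By Bézout, 83*(-40) + 369*(9) = 1.
One solution: (214, 533).
General: m = 214 + 369t, n = 533 - 83t.
m ≥ 0 ⇒ t ≥ 0; n ≥ 0 ⇒ t ≤ 6. So t ∈ [0, 6]: 7 solutions.

7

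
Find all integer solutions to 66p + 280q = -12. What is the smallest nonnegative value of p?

gcd(280, 66) = 2.
2 divides -12, so solutions exist.
By Bézout, 66*(17) + 280*(-4) = 2.
Scale by -12/2 = -6: (p₀, q₀) = (-102, 24).
General solution: p = -102 + 140t, q = 24 - 33t for integer t.
p ≥ 0: smallest is -102 mod 140 = 38 (at t = 1), with q = -9.

38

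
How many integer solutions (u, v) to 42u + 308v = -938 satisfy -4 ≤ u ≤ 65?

gcd(308, 42):
  308 = 7·42 + 14
  42 = 3·14
so gcd(308, 42) = 14.
Back-substitute for Bézout coefficients:
  14 = 308 - 7·42
  ... = 42·(-7) + 308·(1)
Scale by -67: particular solution (469, -67); reduce u mod 22: (7, -4).
General solution: u = 7 + 22t, v = -4 - 3t for integer t.
-4 ≤ 7 + 22t ≤ 65 gives t ∈ [0, 2], which is 3 values.

3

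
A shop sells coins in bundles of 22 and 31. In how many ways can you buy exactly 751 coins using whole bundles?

Need nonnegative integers with 22j + 31k = 751.
gcd(22, 31) = 1, and 22·(-7) + 31·(5) = 1.
So (j₀, k₀) = (-5257, 3755); general j = -5257 + 31t, k = 3755 - 22t.
j ≥ 0 ⇒ t ≥ 170; k ≥ 0 ⇒ t ≤ 170. That's 1 value of t.

1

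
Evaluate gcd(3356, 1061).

gcd(3356, 1061):
  3356 = 3·1061 + 173
  1061 = 6·173 + 23
  173 = 7·23 + 12
  23 = 1·12 + 11
  12 = 1·11 + 1
  11 = 11·1
so gcd(3356, 1061) = 1.

1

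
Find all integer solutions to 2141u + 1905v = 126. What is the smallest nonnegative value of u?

gcd(2141, 1905):
  2141 = 1·1905 + 236
  1905 = 8·236 + 17
  236 = 13·17 + 15
  17 = 1·15 + 2
  15 = 7·2 + 1
  2 = 2·1
so gcd(2141, 1905) = 1.
1 divides 126, so solutions exist.
Back-substitute for Bézout coefficients:
  1 = 15 - 7·2
  ... = 2141·(896) + 1905·(-1007)
Scale by 126/1 = 126: (u₀, v₀) = (112896, -126882).
General solution: u = 112896 + 1905t, v = -126882 - 2141t for integer t.
u ≥ 0: smallest is 112896 mod 1905 = 501 (at t = -59), with v = -563.

501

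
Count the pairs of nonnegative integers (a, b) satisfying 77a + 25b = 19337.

10

gcd(77, 25) = 1.
By Bézout, 77·(-12) + 25·(37) = 1.
One solution: (6, 755).
General: a = 6 + 25t, b = 755 - 77t.
a ≥ 0 ⇒ t ≥ 0; b ≥ 0 ⇒ t ≤ 9. So t ∈ [0, 9]: 10 solutions.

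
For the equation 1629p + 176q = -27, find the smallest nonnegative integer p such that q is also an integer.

105

gcd(1629, 176) = 1.
1 divides -27, so solutions exist.
By Bézout, 1629×(-43) + 176×(398) = 1.
Scale by -27/1 = -27: (p₀, q₀) = (1161, -10746).
General solution: p = 1161 + 176t, q = -10746 - 1629t for integer t.
p ≥ 0: smallest is 1161 mod 176 = 105 (at t = -6), with q = -972.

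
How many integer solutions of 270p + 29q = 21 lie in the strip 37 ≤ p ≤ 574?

19

gcd(270, 29) = 1.
By Bézout, 270×(13) + 29×(-121) = 1.
Particular solution: (12, -111).
General solution: p = 12 + 29t, q = -111 - 270t for integer t.
37 ≤ 12 + 29t ≤ 574 gives t ∈ [1, 19], which is 19 values.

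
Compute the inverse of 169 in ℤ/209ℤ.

47

gcd(209, 169):
  209 = 1*169 + 40
  169 = 4*40 + 9
  40 = 4*9 + 4
  9 = 2*4 + 1
  4 = 4*1
so gcd(209, 169) = 1.
Back-substitute for Bézout coefficients:
  1 = 9 - 2*4
  ... = 169*(47) + 209*(-38)
So 169*47 ≡ 1 (mod 209), and 47 mod 209 = 47.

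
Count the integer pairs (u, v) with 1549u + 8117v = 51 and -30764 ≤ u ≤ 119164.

gcd(8117, 1549) = 1  (8117 = 5·1549 + 372, 1549 = 4·372 + 61, 372 = 6·61 + 6, 61 = 10·6 + 1, 6 = 6·1).
Back-substituting, 1549·(1331) + 8117·(-254) = 1.
Scale by 51: particular solution (67881, -12954); reduce u mod 8117: (2945, -562).
General solution: u = 2945 + 8117t, v = -562 - 1549t for integer t.
-30764 ≤ 2945 + 8117t ≤ 119164 gives t ∈ [-4, 14], which is 19 values.

19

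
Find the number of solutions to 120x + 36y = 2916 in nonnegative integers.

gcd(120, 36):
  120 = 3×36 + 12
  36 = 3×12
so gcd(120, 36) = 12.
Back-substitute for Bézout coefficients:
  12 = 120 - 3×36
  ... = 120×(1) + 36×(-3)
Scale by 243: one solution is (243, -729). Reduce x mod 3: (0, 81).
General: x = 0 + 3t, y = 81 - 10t.
x ≥ 0 ⇒ t ≥ 0; y ≥ 0 ⇒ t ≤ 8. So t ∈ [0, 8]: 9 solutions.

9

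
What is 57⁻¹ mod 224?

169

gcd(224, 57) = 1  (224 = 3*57 + 53, 57 = 1*53 + 4, 53 = 13*4 + 1, 4 = 4*1).
Back-substituting, 57*(-55) + 224*(14) = 1.
So 57*-55 ≡ 1 (mod 224), and -55 mod 224 = 169.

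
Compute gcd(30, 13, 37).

gcd(30, 13) = 1.
gcd(1, 37) = 1.

1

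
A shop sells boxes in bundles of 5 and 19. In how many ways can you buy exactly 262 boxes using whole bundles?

3

Need nonnegative integers with 5j + 19k = 262.
gcd(5, 19) = 1, and 5·(4) + 19·(-1) = 1.
So (j₀, k₀) = (1048, -262); general j = 1048 + 19t, k = -262 - 5t.
j ≥ 0 ⇒ t ≥ -55; k ≥ 0 ⇒ t ≤ -53. That's 3 values of t.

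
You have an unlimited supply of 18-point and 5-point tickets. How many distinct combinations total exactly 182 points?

Need nonnegative integers with 18j + 5k = 182.
gcd(18, 5) = 1, and 18·(2) + 5·(-7) = 1.
So (j₀, k₀) = (364, -1274); general j = 364 + 5t, k = -1274 - 18t.
j ≥ 0 ⇒ t ≥ -72; k ≥ 0 ⇒ t ≤ -71. That's 2 values of t.

2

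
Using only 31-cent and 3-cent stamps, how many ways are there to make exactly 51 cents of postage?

1

Need nonnegative integers with 31j + 3k = 51.
gcd(31, 3) = 1, and 31·(1) + 3·(-10) = 1.
So (j₀, k₀) = (51, -510); general j = 51 + 3t, k = -510 - 31t.
j ≥ 0 ⇒ t ≥ -17; k ≥ 0 ⇒ t ≤ -17. That's 1 value of t.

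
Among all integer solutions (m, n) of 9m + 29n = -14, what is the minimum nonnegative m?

21

gcd(29, 9) = 1.
1 divides -14, so solutions exist.
By Bézout, 9·(13) + 29·(-4) = 1.
Scale by -14/1 = -14: (m₀, n₀) = (-182, 56).
General solution: m = -182 + 29t, n = 56 - 9t for integer t.
m ≥ 0: smallest is -182 mod 29 = 21 (at t = 7), with n = -7.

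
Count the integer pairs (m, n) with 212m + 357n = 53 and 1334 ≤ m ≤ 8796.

gcd(357, 212):
  357 = 1*212 + 145
  212 = 1*145 + 67
  145 = 2*67 + 11
  67 = 6*11 + 1
  11 = 11*1
so gcd(357, 212) = 1.
Back-substitute for Bézout coefficients:
  1 = 67 - 6*11
  ... = 212*(32) + 357*(-19)
Scale by 53: particular solution (1696, -1007); reduce m mod 357: (268, -159).
General solution: m = 268 + 357t, n = -159 - 212t for integer t.
1334 ≤ 268 + 357t ≤ 8796 gives t ∈ [3, 23], which is 21 values.

21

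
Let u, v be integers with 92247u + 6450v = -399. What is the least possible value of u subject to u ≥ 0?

gcd(92247, 6450):
  92247 = 14×6450 + 1947
  6450 = 3×1947 + 609
  1947 = 3×609 + 120
  609 = 5×120 + 9
  120 = 13×9 + 3
  9 = 3×3
so gcd(92247, 6450) = 3.
3 divides -399, so solutions exist.
Back-substitute for Bézout coefficients:
  3 = 120 - 13×9
  ... = 92247×(699) + 6450×(-9997)
Scale by -399/3 = -133: (u₀, v₀) = (-92967, 1329601).
General solution: u = -92967 + 2150t, v = 1329601 - 30749t for integer t.
u ≥ 0: smallest is -92967 mod 2150 = 1633 (at t = 44), with v = -23355.

1633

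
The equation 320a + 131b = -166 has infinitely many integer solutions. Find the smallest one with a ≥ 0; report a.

gcd(320, 131) = 1.
1 divides -166, so solutions exist.
By Bézout, 320×(61) + 131×(-149) = 1.
Scale by -166/1 = -166: (a₀, b₀) = (-10126, 24734).
General solution: a = -10126 + 131t, b = 24734 - 320t for integer t.
a ≥ 0: smallest is -10126 mod 131 = 92 (at t = 78), with b = -226.

92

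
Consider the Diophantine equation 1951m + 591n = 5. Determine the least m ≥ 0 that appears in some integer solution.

176

gcd(1951, 591) = 1  (1951 = 3*591 + 178, 591 = 3*178 + 57, 178 = 3*57 + 7, 57 = 8*7 + 1, 7 = 7*1).
1 divides 5, so solutions exist.
Back-substituting, 1951*(-83) + 591*(274) = 1.
Scale by 5/1 = 5: (m₀, n₀) = (-415, 1370).
General solution: m = -415 + 591t, n = 1370 - 1951t for integer t.
m ≥ 0: smallest is -415 mod 591 = 176 (at t = 1), with n = -581.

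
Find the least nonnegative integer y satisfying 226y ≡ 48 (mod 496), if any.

88

gcd(496, 226) = 2  (496 = 2*226 + 44, 226 = 5*44 + 6, 44 = 7*6 + 2, 6 = 3*2).
2 divides 48, so solutions exist.
Back-substituting, 226*(-79) + 496*(36) = 2.
So 226*(-79) ≡ 2 (mod 496); multiply by 24: y ≡ -1896 (mod 248).
Smallest nonnegative: y = -1896 mod 248 = 88.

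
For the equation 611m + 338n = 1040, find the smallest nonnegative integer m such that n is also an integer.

10

gcd(611, 338):
  611 = 1*338 + 273
  338 = 1*273 + 65
  273 = 4*65 + 13
  65 = 5*13
so gcd(611, 338) = 13.
13 divides 1040, so solutions exist.
Back-substitute for Bézout coefficients:
  13 = 273 - 4*65
  ... = 611*(5) + 338*(-9)
Scale by 1040/13 = 80: (m₀, n₀) = (400, -720).
General solution: m = 400 + 26t, n = -720 - 47t for integer t.
m ≥ 0: smallest is 400 mod 26 = 10 (at t = -15), with n = -15.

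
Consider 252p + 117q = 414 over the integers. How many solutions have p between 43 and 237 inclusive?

gcd(252, 117):
  252 = 2×117 + 18
  117 = 6×18 + 9
  18 = 2×9
so gcd(252, 117) = 9.
Back-substitute for Bézout coefficients:
  9 = 117 - 6×18
  ... = 252×(-6) + 117×(13)
Scale by 46: particular solution (-276, 598); reduce p mod 13: (10, -18).
General solution: p = 10 + 13t, q = -18 - 28t for integer t.
43 ≤ 10 + 13t ≤ 237 gives t ∈ [3, 17], which is 15 values.

15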